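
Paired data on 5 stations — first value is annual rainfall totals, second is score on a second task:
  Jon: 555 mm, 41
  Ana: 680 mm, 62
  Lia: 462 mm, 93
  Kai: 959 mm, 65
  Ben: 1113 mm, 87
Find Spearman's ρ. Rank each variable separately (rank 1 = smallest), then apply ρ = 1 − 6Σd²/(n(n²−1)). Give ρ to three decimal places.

0.000

Ranks of variable 1: 2, 3, 1, 4, 5
Ranks of variable 2: 1, 2, 5, 3, 4
d = r₁ − r₂: 1, 1, -4, 1, 1
d²: 1, 1, 16, 1, 1; Σd² = 20
ρ = 1 − 6·20/(5·24) = 1 − 120/120 = 0.000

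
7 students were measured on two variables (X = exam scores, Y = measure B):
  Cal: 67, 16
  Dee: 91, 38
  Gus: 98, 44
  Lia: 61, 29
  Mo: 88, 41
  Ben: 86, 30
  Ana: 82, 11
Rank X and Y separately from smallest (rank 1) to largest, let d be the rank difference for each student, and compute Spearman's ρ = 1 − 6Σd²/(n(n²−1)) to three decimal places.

Ranks of variable 1: 2, 6, 7, 1, 5, 4, 3
Ranks of variable 2: 2, 5, 7, 3, 6, 4, 1
d = r₁ − r₂: 0, 1, 0, -2, -1, 0, 2
d²: 0, 1, 0, 4, 1, 0, 4; Σd² = 10
ρ = 1 − 6·10/(7·48) = 1 − 60/336 = 0.821

0.821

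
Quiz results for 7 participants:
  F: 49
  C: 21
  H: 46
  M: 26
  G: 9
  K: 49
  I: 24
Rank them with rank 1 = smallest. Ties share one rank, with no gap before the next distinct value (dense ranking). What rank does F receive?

6

Sorted (ascending): 9, 21, 24, 26, 46, 49, 49
The 2 values of 49 share dense rank 6.
Remaining distinct values take the next consecutive integers.
F has value 49 → rank 6.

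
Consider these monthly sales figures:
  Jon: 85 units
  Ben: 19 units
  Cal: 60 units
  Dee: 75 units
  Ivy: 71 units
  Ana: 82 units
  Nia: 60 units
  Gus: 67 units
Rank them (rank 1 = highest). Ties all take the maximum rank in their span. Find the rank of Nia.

Sorted (descending): 85, 82, 75, 71, 67, 60, 60, 19
The 2 values of 60 occupy positions 6–7 → each gets rank 7.
Nia has value 60 units → rank 7.

7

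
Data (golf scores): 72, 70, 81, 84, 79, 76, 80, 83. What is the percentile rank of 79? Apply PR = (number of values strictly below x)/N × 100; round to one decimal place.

37.5

N = 8.
Strictly below 79: 3. Equal to 79: 1.
PR = 3/8 × 100 = 37.5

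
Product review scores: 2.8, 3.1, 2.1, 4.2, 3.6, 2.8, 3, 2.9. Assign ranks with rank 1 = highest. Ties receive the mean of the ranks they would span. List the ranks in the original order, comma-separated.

6.5, 3, 8, 1, 2, 6.5, 4, 5

Sorted (descending): 4.2, 3.6, 3.1, 3, 2.9, 2.8, 2.8, 2.1
The 2 values of 2.8 occupy positions 6–7 → average rank (6+7)/2 = 6.5.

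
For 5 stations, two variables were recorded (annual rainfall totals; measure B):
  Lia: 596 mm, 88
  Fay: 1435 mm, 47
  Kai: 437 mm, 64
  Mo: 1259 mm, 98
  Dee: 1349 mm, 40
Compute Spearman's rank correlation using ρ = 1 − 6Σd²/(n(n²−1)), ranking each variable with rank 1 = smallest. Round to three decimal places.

Ranks of variable 1: 2, 5, 1, 3, 4
Ranks of variable 2: 4, 2, 3, 5, 1
d = r₁ − r₂: -2, 3, -2, -2, 3
d²: 4, 9, 4, 4, 9; Σd² = 30
ρ = 1 − 6·30/(5·24) = 1 − 180/120 = -0.500

-0.500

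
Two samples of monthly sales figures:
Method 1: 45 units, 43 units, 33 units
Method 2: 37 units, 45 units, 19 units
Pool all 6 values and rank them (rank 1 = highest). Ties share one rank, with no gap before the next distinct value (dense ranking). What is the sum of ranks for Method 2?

Sorted (descending): 45, 45, 43, 37, 33, 19
The 2 values of 45 share dense rank 1.
Remaining distinct values take the next consecutive integers.
Method 2 values → pooled ranks: 37→3, 45→1, 19→5
Rank sum = 3 + 1 + 5 = 9

9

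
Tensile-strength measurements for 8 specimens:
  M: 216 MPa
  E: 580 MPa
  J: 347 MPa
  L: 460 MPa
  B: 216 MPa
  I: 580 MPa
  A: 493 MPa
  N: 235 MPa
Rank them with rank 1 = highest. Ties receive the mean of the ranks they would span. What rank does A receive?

3

Sorted (descending): 580, 580, 493, 460, 347, 235, 216, 216
The 2 values of 580 occupy positions 1–2 → average rank (1+2)/2 = 1.5.
The 2 values of 216 occupy positions 7–8 → average rank (7+8)/2 = 7.5.
A has value 493 MPa → rank 3.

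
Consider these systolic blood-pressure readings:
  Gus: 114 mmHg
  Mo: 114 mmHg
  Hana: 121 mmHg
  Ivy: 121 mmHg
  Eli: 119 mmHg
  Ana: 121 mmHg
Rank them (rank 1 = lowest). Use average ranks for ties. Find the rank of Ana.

5

Sorted (ascending): 114, 114, 119, 121, 121, 121
The 2 values of 114 occupy positions 1–2 → average rank (1+2)/2 = 1.5.
The 3 values of 121 occupy positions 4–6 → average rank 5.
Ana has value 121 mmHg → rank 5.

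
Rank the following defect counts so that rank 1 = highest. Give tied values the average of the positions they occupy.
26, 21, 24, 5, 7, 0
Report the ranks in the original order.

1, 3, 2, 5, 4, 6

Sorted (descending): 26, 24, 21, 7, 5, 0
No ties — each value takes its position as its rank.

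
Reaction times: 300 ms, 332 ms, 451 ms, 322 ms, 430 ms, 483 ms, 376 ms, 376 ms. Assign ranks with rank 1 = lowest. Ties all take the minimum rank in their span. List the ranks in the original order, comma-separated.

Sorted (ascending): 300, 322, 332, 376, 376, 430, 451, 483
The 2 values of 376 occupy positions 4–5 → each gets rank 4.

1, 3, 7, 2, 6, 8, 4, 4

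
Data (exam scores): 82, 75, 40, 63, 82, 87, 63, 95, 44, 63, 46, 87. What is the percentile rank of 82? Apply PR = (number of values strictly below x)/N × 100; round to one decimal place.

58.3

N = 12.
Strictly below 82: 7. Equal to 82: 2.
PR = 7/12 × 100 = 58.3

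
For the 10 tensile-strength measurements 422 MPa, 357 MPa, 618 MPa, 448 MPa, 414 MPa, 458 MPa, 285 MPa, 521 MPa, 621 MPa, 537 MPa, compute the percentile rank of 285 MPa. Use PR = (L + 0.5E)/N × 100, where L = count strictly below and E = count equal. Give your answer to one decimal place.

5.0

N = 10.
Strictly below 285: 0. Equal to 285: 1.
PR = (0 + 0.5·1)/10 × 100 = 5.0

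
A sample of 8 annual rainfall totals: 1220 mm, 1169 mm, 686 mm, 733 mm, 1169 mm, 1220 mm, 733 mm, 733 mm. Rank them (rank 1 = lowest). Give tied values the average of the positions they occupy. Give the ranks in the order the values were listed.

Sorted (ascending): 686, 733, 733, 733, 1169, 1169, 1220, 1220
The 3 values of 733 occupy positions 2–4 → average rank 3.
The 2 values of 1169 occupy positions 5–6 → average rank (5+6)/2 = 5.5.
The 2 values of 1220 occupy positions 7–8 → average rank (7+8)/2 = 7.5.

7.5, 5.5, 1, 3, 5.5, 7.5, 3, 3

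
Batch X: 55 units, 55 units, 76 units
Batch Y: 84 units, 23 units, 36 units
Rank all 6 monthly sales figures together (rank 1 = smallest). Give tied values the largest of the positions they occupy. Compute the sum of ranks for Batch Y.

9

Sorted (ascending): 23, 36, 55, 55, 76, 84
The 2 values of 55 occupy positions 3–4 → each gets rank 4.
Batch Y values → pooled ranks: 84→6, 23→1, 36→2
Rank sum = 6 + 1 + 2 = 9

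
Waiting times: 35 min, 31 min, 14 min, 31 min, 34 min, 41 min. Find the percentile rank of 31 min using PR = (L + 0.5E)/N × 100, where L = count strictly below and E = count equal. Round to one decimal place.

33.3

N = 6.
Strictly below 31: 1. Equal to 31: 2.
PR = (1 + 0.5·2)/6 × 100 = 33.3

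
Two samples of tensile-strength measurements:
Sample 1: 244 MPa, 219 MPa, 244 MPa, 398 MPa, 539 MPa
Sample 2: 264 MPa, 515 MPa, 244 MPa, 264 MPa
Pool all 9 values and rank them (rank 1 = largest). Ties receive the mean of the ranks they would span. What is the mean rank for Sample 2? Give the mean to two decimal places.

4.50

Sorted (descending): 539, 515, 398, 264, 264, 244, 244, 244, 219
The 2 values of 264 occupy positions 4–5 → average rank (4+5)/2 = 4.5.
The 3 values of 244 occupy positions 6–8 → average rank 7.
Sample 2 values → pooled ranks: 264→4.5, 515→2, 244→7, 264→4.5
Mean rank = (4.5 + 2 + 7 + 4.5) / 4 = 4.50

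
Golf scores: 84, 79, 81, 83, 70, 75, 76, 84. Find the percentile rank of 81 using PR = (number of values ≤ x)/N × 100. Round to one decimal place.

62.5

N = 8.
Strictly below 81: 4. Equal to 81: 1.
PR = 5/8 × 100 = 62.5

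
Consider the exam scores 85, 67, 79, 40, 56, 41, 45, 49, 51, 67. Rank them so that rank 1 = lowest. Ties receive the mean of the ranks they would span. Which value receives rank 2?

41

Sorted (ascending): 40, 41, 45, 49, 51, 56, 67, 67, 79, 85
The 2 values of 67 occupy positions 7–8 → average rank (7+8)/2 = 7.5.
Rank 2 → value 41.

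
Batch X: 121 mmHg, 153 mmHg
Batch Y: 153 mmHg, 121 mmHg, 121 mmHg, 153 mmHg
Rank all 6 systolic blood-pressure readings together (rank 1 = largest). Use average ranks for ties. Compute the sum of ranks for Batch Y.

Sorted (descending): 153, 153, 153, 121, 121, 121
The 3 values of 153 occupy positions 1–3 → average rank 2.
The 3 values of 121 occupy positions 4–6 → average rank 5.
Batch Y values → pooled ranks: 153→2, 121→5, 121→5, 153→2
Rank sum = 2 + 5 + 5 + 2 = 14

14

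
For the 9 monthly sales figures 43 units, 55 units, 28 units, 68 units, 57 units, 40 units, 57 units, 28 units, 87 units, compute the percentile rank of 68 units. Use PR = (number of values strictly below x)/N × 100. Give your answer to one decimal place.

N = 9.
Strictly below 68: 7. Equal to 68: 1.
PR = 7/9 × 100 = 77.8

77.8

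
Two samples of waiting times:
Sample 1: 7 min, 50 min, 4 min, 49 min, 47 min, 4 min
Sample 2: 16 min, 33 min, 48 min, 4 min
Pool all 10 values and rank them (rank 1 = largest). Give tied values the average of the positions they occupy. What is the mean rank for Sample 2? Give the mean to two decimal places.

5.75

Sorted (descending): 50, 49, 48, 47, 33, 16, 7, 4, 4, 4
The 3 values of 4 occupy positions 8–10 → average rank 9.
Sample 2 values → pooled ranks: 16→6, 33→5, 48→3, 4→9
Mean rank = (6 + 5 + 3 + 9) / 4 = 5.75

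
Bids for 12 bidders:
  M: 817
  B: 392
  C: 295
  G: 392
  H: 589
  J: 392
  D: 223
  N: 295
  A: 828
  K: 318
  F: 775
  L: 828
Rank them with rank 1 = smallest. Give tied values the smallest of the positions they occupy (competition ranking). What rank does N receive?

2

Sorted (ascending): 223, 295, 295, 318, 392, 392, 392, 589, 775, 817, 828, 828
The 2 values of 295 occupy positions 2–3 → each gets rank 2.
The 3 values of 392 occupy positions 5–7 → each gets rank 5.
The 2 values of 828 occupy positions 11–12 → each gets rank 11.
N has value 295 → rank 2.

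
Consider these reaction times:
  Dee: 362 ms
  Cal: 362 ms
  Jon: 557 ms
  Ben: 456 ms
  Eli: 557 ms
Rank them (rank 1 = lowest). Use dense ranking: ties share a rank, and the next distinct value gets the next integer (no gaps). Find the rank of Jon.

Sorted (ascending): 362, 362, 456, 557, 557
The 2 values of 362 share dense rank 1.
The 2 values of 557 share dense rank 3.
Remaining distinct values take the next consecutive integers.
Jon has value 557 ms → rank 3.

3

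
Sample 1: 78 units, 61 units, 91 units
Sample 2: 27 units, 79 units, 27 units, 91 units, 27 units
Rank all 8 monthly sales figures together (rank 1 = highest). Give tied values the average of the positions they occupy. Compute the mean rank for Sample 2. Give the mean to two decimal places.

5.10

Sorted (descending): 91, 91, 79, 78, 61, 27, 27, 27
The 2 values of 91 occupy positions 1–2 → average rank (1+2)/2 = 1.5.
The 3 values of 27 occupy positions 6–8 → average rank 7.
Sample 2 values → pooled ranks: 27→7, 79→3, 27→7, 91→1.5, 27→7
Mean rank = (7 + 3 + 7 + 1.5 + 7) / 5 = 5.10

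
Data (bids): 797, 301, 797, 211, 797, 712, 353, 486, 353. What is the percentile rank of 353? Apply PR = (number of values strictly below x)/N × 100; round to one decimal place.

N = 9.
Strictly below 353: 2. Equal to 353: 2.
PR = 2/9 × 100 = 22.2

22.2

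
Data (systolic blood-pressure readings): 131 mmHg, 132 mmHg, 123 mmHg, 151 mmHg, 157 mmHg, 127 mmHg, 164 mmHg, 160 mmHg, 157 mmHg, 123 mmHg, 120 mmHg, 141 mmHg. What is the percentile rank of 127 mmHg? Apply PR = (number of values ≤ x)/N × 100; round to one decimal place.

N = 12.
Strictly below 127: 3. Equal to 127: 1.
PR = 4/12 × 100 = 33.3

33.3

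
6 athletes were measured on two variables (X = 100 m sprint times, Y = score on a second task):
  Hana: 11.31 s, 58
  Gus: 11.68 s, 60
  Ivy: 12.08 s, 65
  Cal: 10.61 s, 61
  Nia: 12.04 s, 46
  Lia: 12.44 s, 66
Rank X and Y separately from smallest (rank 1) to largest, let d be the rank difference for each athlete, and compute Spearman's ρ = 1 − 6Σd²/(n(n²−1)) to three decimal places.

0.486

Ranks of variable 1: 2, 3, 5, 1, 4, 6
Ranks of variable 2: 2, 3, 5, 4, 1, 6
d = r₁ − r₂: 0, 0, 0, -3, 3, 0
d²: 0, 0, 0, 9, 9, 0; Σd² = 18
ρ = 1 − 6·18/(6·35) = 1 − 108/210 = 0.486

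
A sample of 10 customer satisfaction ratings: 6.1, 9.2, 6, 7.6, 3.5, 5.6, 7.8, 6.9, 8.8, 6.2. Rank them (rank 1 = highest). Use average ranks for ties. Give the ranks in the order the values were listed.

Sorted (descending): 9.2, 8.8, 7.8, 7.6, 6.9, 6.2, 6.1, 6, 5.6, 3.5
No ties — each value takes its position as its rank.

7, 1, 8, 4, 10, 9, 3, 5, 2, 6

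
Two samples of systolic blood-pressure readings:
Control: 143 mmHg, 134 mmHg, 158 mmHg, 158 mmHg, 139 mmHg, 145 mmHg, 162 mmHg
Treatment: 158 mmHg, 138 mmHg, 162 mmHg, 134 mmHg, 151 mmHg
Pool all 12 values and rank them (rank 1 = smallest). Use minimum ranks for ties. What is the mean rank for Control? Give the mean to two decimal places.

Sorted (ascending): 134, 134, 138, 139, 143, 145, 151, 158, 158, 158, 162, 162
The 2 values of 134 occupy positions 1–2 → each gets rank 1.
The 3 values of 158 occupy positions 8–10 → each gets rank 8.
The 2 values of 162 occupy positions 11–12 → each gets rank 11.
Control values → pooled ranks: 143→5, 134→1, 158→8, 158→8, 139→4, 145→6, 162→11
Mean rank = (5 + 1 + 8 + 8 + 4 + 6 + 11) / 7 = 6.14

6.14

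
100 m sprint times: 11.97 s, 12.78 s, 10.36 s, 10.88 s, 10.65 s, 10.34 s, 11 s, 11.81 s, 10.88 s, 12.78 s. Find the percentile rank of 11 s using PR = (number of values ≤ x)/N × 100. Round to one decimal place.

60.0

N = 10.
Strictly below 11: 5. Equal to 11: 1.
PR = 6/10 × 100 = 60.0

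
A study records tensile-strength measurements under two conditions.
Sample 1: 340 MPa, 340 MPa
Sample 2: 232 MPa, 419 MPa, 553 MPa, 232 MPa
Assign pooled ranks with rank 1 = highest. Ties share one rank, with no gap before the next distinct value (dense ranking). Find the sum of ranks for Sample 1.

Sorted (descending): 553, 419, 340, 340, 232, 232
The 2 values of 340 share dense rank 3.
The 2 values of 232 share dense rank 4.
Remaining distinct values take the next consecutive integers.
Sample 1 values → pooled ranks: 340→3, 340→3
Rank sum = 3 + 3 = 6

6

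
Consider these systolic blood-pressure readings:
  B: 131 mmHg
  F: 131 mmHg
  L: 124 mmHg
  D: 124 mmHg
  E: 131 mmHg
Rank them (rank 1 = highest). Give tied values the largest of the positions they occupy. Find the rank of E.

3

Sorted (descending): 131, 131, 131, 124, 124
The 3 values of 131 occupy positions 1–3 → each gets rank 3.
The 2 values of 124 occupy positions 4–5 → each gets rank 5.
E has value 131 mmHg → rank 3.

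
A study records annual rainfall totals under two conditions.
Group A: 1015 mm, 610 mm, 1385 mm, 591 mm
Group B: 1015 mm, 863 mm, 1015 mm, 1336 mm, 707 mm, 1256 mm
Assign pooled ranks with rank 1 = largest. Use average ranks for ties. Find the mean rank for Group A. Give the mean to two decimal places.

Sorted (descending): 1385, 1336, 1256, 1015, 1015, 1015, 863, 707, 610, 591
The 3 values of 1015 occupy positions 4–6 → average rank 5.
Group A values → pooled ranks: 1015→5, 610→9, 1385→1, 591→10
Mean rank = (5 + 9 + 1 + 10) / 4 = 6.25

6.25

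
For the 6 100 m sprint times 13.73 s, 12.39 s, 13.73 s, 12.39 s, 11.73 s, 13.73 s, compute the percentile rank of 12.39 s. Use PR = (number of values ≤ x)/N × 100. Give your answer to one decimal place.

50.0

N = 6.
Strictly below 12.39: 1. Equal to 12.39: 2.
PR = 3/6 × 100 = 50.0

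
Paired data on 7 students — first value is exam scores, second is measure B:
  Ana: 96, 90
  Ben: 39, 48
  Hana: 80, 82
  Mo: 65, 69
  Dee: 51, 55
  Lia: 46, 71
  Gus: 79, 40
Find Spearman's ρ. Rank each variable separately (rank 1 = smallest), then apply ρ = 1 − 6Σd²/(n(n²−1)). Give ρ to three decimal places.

Ranks of variable 1: 7, 1, 6, 4, 3, 2, 5
Ranks of variable 2: 7, 2, 6, 4, 3, 5, 1
d = r₁ − r₂: 0, -1, 0, 0, 0, -3, 4
d²: 0, 1, 0, 0, 0, 9, 16; Σd² = 26
ρ = 1 − 6·26/(7·48) = 1 − 156/336 = 0.536

0.536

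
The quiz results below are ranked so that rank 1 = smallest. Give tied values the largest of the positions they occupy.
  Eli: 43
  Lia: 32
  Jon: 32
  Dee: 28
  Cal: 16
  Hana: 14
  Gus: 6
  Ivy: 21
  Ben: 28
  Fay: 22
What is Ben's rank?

Sorted (ascending): 6, 14, 16, 21, 22, 28, 28, 32, 32, 43
The 2 values of 28 occupy positions 6–7 → each gets rank 7.
The 2 values of 32 occupy positions 8–9 → each gets rank 9.
Ben has value 28 → rank 7.

7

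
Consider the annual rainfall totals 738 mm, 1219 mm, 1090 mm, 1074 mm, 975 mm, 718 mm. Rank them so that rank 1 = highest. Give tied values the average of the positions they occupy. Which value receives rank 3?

1074

Sorted (descending): 1219, 1090, 1074, 975, 738, 718
No ties — each value takes its position as its rank.
Rank 3 → value 1074.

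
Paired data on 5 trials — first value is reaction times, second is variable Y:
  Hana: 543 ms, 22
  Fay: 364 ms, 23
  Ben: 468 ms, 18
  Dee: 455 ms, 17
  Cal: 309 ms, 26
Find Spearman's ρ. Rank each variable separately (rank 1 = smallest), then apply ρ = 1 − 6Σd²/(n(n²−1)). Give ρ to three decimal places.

-0.600

Ranks of variable 1: 5, 2, 4, 3, 1
Ranks of variable 2: 3, 4, 2, 1, 5
d = r₁ − r₂: 2, -2, 2, 2, -4
d²: 4, 4, 4, 4, 16; Σd² = 32
ρ = 1 − 6·32/(5·24) = 1 − 192/120 = -0.600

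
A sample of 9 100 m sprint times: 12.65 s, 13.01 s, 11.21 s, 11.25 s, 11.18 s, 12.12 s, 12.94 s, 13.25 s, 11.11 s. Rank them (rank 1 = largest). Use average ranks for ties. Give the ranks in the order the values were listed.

4, 2, 7, 6, 8, 5, 3, 1, 9

Sorted (descending): 13.25, 13.01, 12.94, 12.65, 12.12, 11.25, 11.21, 11.18, 11.11
No ties — each value takes its position as its rank.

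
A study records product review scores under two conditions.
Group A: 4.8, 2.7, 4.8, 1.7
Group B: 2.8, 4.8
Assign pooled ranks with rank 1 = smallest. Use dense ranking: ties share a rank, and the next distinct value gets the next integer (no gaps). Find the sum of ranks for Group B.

7

Sorted (ascending): 1.7, 2.7, 2.8, 4.8, 4.8, 4.8
The 3 values of 4.8 share dense rank 4.
Remaining distinct values take the next consecutive integers.
Group B values → pooled ranks: 2.8→3, 4.8→4
Rank sum = 3 + 4 = 7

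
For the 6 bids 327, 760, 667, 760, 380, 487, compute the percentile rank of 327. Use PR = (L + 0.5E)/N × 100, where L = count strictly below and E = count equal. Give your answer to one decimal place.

N = 6.
Strictly below 327: 0. Equal to 327: 1.
PR = (0 + 0.5·1)/6 × 100 = 8.3

8.3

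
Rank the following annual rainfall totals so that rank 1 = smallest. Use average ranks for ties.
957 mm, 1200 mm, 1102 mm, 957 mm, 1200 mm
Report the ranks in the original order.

1.5, 4.5, 3, 1.5, 4.5

Sorted (ascending): 957, 957, 1102, 1200, 1200
The 2 values of 957 occupy positions 1–2 → average rank (1+2)/2 = 1.5.
The 2 values of 1200 occupy positions 4–5 → average rank (4+5)/2 = 4.5.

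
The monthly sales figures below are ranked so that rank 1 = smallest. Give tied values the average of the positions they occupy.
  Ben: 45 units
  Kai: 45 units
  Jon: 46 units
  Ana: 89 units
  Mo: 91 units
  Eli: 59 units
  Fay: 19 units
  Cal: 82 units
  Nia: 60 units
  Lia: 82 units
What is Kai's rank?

Sorted (ascending): 19, 45, 45, 46, 59, 60, 82, 82, 89, 91
The 2 values of 45 occupy positions 2–3 → average rank (2+3)/2 = 2.5.
The 2 values of 82 occupy positions 7–8 → average rank (7+8)/2 = 7.5.
Kai has value 45 units → rank 2.5.

2.5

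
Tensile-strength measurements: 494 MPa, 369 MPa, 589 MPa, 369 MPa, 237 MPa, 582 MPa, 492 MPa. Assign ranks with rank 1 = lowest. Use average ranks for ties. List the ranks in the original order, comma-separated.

Sorted (ascending): 237, 369, 369, 492, 494, 582, 589
The 2 values of 369 occupy positions 2–3 → average rank (2+3)/2 = 2.5.

5, 2.5, 7, 2.5, 1, 6, 4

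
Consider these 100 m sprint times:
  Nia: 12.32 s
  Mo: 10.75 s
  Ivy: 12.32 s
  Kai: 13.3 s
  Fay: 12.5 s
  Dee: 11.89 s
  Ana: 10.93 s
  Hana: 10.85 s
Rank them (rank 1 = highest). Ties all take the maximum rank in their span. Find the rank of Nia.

Sorted (descending): 13.3, 12.5, 12.32, 12.32, 11.89, 10.93, 10.85, 10.75
The 2 values of 12.32 occupy positions 3–4 → each gets rank 4.
Nia has value 12.32 s → rank 4.

4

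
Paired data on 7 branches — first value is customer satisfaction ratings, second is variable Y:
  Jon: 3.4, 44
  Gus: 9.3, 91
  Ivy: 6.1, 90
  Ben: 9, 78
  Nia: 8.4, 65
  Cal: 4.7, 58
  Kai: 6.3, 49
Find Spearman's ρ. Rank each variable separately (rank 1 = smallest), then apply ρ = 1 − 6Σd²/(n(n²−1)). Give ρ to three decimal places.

0.714

Ranks of variable 1: 1, 7, 3, 6, 5, 2, 4
Ranks of variable 2: 1, 7, 6, 5, 4, 3, 2
d = r₁ − r₂: 0, 0, -3, 1, 1, -1, 2
d²: 0, 0, 9, 1, 1, 1, 4; Σd² = 16
ρ = 1 − 6·16/(7·48) = 1 − 96/336 = 0.714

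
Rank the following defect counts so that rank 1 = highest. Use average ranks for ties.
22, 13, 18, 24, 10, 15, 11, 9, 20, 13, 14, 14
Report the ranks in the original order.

Sorted (descending): 24, 22, 20, 18, 15, 14, 14, 13, 13, 11, 10, 9
The 2 values of 14 occupy positions 6–7 → average rank (6+7)/2 = 6.5.
The 2 values of 13 occupy positions 8–9 → average rank (8+9)/2 = 8.5.

2, 8.5, 4, 1, 11, 5, 10, 12, 3, 8.5, 6.5, 6.5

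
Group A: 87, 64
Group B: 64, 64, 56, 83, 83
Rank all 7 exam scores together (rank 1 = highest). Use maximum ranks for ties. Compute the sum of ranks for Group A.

7

Sorted (descending): 87, 83, 83, 64, 64, 64, 56
The 2 values of 83 occupy positions 2–3 → each gets rank 3.
The 3 values of 64 occupy positions 4–6 → each gets rank 6.
Group A values → pooled ranks: 87→1, 64→6
Rank sum = 1 + 6 = 7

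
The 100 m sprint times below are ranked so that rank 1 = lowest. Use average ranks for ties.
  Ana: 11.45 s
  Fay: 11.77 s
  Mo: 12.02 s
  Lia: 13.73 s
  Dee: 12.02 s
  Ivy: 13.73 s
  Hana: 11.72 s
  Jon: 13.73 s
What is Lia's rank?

7

Sorted (ascending): 11.45, 11.72, 11.77, 12.02, 12.02, 13.73, 13.73, 13.73
The 2 values of 12.02 occupy positions 4–5 → average rank (4+5)/2 = 4.5.
The 3 values of 13.73 occupy positions 6–8 → average rank 7.
Lia has value 13.73 s → rank 7.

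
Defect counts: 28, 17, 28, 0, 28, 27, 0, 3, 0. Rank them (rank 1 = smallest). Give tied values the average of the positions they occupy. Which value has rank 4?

3

Sorted (ascending): 0, 0, 0, 3, 17, 27, 28, 28, 28
The 3 values of 0 occupy positions 1–3 → average rank 2.
The 3 values of 28 occupy positions 7–9 → average rank 8.
Rank 4 → value 3.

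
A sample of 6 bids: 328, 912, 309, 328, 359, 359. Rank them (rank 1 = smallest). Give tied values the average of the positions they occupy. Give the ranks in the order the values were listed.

2.5, 6, 1, 2.5, 4.5, 4.5

Sorted (ascending): 309, 328, 328, 359, 359, 912
The 2 values of 328 occupy positions 2–3 → average rank (2+3)/2 = 2.5.
The 2 values of 359 occupy positions 4–5 → average rank (4+5)/2 = 4.5.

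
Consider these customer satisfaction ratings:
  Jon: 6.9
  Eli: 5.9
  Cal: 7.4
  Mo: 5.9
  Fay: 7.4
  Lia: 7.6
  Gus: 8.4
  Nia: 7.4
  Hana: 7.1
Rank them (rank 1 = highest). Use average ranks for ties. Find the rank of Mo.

8.5

Sorted (descending): 8.4, 7.6, 7.4, 7.4, 7.4, 7.1, 6.9, 5.9, 5.9
The 3 values of 7.4 occupy positions 3–5 → average rank 4.
The 2 values of 5.9 occupy positions 8–9 → average rank (8+9)/2 = 8.5.
Mo has value 5.9 → rank 8.5.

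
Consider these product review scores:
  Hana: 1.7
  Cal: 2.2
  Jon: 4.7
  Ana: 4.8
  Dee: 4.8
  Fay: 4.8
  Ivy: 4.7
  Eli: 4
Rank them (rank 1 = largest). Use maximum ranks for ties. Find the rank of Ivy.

5

Sorted (descending): 4.8, 4.8, 4.8, 4.7, 4.7, 4, 2.2, 1.7
The 3 values of 4.8 occupy positions 1–3 → each gets rank 3.
The 2 values of 4.7 occupy positions 4–5 → each gets rank 5.
Ivy has value 4.7 → rank 5.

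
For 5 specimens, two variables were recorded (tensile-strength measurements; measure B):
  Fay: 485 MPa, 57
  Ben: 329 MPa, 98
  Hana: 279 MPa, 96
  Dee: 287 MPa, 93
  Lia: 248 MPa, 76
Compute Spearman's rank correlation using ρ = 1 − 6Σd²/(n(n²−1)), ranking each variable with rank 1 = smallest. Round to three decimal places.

Ranks of variable 1: 5, 4, 2, 3, 1
Ranks of variable 2: 1, 5, 4, 3, 2
d = r₁ − r₂: 4, -1, -2, 0, -1
d²: 16, 1, 4, 0, 1; Σd² = 22
ρ = 1 − 6·22/(5·24) = 1 − 132/120 = -0.100

-0.100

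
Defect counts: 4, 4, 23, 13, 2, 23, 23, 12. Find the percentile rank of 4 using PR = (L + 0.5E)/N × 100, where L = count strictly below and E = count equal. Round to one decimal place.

25.0

N = 8.
Strictly below 4: 1. Equal to 4: 2.
PR = (1 + 0.5·2)/8 × 100 = 25.0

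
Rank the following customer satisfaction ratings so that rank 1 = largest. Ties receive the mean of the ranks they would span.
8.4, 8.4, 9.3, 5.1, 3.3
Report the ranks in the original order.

2.5, 2.5, 1, 4, 5

Sorted (descending): 9.3, 8.4, 8.4, 5.1, 3.3
The 2 values of 8.4 occupy positions 2–3 → average rank (2+3)/2 = 2.5.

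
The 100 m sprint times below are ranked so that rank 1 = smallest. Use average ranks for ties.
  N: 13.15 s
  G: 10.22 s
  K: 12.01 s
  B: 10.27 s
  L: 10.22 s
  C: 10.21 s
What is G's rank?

Sorted (ascending): 10.21, 10.22, 10.22, 10.27, 12.01, 13.15
The 2 values of 10.22 occupy positions 2–3 → average rank (2+3)/2 = 2.5.
G has value 10.22 s → rank 2.5.

2.5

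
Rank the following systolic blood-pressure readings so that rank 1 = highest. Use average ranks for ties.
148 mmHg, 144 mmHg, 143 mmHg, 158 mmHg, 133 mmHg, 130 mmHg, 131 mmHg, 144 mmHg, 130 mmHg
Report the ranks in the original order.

2, 3.5, 5, 1, 6, 8.5, 7, 3.5, 8.5

Sorted (descending): 158, 148, 144, 144, 143, 133, 131, 130, 130
The 2 values of 144 occupy positions 3–4 → average rank (3+4)/2 = 3.5.
The 2 values of 130 occupy positions 8–9 → average rank (8+9)/2 = 8.5.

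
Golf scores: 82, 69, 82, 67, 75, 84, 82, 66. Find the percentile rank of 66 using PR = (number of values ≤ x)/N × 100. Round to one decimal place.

N = 8.
Strictly below 66: 0. Equal to 66: 1.
PR = 1/8 × 100 = 12.5

12.5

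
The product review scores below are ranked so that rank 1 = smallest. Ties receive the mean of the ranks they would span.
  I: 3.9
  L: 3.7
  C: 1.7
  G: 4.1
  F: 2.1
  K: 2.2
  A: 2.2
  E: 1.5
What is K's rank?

Sorted (ascending): 1.5, 1.7, 2.1, 2.2, 2.2, 3.7, 3.9, 4.1
The 2 values of 2.2 occupy positions 4–5 → average rank (4+5)/2 = 4.5.
K has value 2.2 → rank 4.5.

4.5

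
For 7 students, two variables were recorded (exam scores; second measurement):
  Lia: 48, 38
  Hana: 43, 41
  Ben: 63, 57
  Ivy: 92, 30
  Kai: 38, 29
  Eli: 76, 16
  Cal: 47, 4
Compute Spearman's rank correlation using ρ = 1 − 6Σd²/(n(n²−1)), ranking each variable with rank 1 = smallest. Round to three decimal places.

Ranks of variable 1: 4, 2, 5, 7, 1, 6, 3
Ranks of variable 2: 5, 6, 7, 4, 3, 2, 1
d = r₁ − r₂: -1, -4, -2, 3, -2, 4, 2
d²: 1, 16, 4, 9, 4, 16, 4; Σd² = 54
ρ = 1 − 6·54/(7·48) = 1 − 324/336 = 0.036

0.036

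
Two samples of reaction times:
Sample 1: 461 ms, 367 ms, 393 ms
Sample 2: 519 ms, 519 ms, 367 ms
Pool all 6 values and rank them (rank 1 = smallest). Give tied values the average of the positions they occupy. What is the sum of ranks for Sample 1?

8.5

Sorted (ascending): 367, 367, 393, 461, 519, 519
The 2 values of 367 occupy positions 1–2 → average rank (1+2)/2 = 1.5.
The 2 values of 519 occupy positions 5–6 → average rank (5+6)/2 = 5.5.
Sample 1 values → pooled ranks: 461→4, 367→1.5, 393→3
Rank sum = 4 + 1.5 + 3 = 8.5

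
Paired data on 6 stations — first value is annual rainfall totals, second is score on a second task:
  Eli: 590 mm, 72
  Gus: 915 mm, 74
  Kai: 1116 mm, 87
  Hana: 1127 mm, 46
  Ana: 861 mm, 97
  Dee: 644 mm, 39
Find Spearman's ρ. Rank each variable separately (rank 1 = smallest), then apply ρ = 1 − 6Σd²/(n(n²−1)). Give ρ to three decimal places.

Ranks of variable 1: 1, 4, 5, 6, 3, 2
Ranks of variable 2: 3, 4, 5, 2, 6, 1
d = r₁ − r₂: -2, 0, 0, 4, -3, 1
d²: 4, 0, 0, 16, 9, 1; Σd² = 30
ρ = 1 − 6·30/(6·35) = 1 − 180/210 = 0.143

0.143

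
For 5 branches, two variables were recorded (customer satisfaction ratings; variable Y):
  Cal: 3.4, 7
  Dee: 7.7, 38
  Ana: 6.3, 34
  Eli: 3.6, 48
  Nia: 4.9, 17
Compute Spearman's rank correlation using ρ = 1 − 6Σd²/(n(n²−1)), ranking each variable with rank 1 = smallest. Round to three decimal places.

Ranks of variable 1: 1, 5, 4, 2, 3
Ranks of variable 2: 1, 4, 3, 5, 2
d = r₁ − r₂: 0, 1, 1, -3, 1
d²: 0, 1, 1, 9, 1; Σd² = 12
ρ = 1 − 6·12/(5·24) = 1 − 72/120 = 0.400

0.400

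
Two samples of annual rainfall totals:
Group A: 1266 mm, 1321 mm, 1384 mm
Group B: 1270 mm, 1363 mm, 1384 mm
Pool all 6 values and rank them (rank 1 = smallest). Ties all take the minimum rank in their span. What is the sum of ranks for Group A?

Sorted (ascending): 1266, 1270, 1321, 1363, 1384, 1384
The 2 values of 1384 occupy positions 5–6 → each gets rank 5.
Group A values → pooled ranks: 1266→1, 1321→3, 1384→5
Rank sum = 1 + 3 + 5 = 9

9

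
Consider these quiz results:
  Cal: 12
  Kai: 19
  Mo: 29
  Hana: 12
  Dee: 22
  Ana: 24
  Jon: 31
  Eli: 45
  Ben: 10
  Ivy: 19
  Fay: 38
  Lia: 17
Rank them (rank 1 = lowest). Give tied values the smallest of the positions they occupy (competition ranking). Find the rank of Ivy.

5

Sorted (ascending): 10, 12, 12, 17, 19, 19, 22, 24, 29, 31, 38, 45
The 2 values of 12 occupy positions 2–3 → each gets rank 2.
The 2 values of 19 occupy positions 5–6 → each gets rank 5.
Ivy has value 19 → rank 5.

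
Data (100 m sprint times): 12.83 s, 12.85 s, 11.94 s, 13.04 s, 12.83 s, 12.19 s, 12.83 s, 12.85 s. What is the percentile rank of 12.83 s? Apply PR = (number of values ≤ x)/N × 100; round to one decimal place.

N = 8.
Strictly below 12.83: 2. Equal to 12.83: 3.
PR = 5/8 × 100 = 62.5

62.5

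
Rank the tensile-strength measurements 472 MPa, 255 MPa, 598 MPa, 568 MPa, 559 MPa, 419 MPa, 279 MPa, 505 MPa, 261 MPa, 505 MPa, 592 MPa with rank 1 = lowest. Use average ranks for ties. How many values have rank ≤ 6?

Sorted (ascending): 255, 261, 279, 419, 472, 505, 505, 559, 568, 592, 598
The 2 values of 505 occupy positions 6–7 → average rank (6+7)/2 = 6.5.
Ranks ≤ 6: {1, 2, 3, 4, 5} → 5 values.

5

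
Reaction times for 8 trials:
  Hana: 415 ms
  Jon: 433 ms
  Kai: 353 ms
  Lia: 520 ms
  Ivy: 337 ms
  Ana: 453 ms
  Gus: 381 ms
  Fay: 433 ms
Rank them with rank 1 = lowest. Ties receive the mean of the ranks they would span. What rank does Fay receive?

Sorted (ascending): 337, 353, 381, 415, 433, 433, 453, 520
The 2 values of 433 occupy positions 5–6 → average rank (5+6)/2 = 5.5.
Fay has value 433 ms → rank 5.5.

5.5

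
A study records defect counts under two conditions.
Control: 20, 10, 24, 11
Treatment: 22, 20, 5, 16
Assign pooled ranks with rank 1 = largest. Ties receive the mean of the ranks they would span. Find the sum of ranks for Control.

17.5

Sorted (descending): 24, 22, 20, 20, 16, 11, 10, 5
The 2 values of 20 occupy positions 3–4 → average rank (3+4)/2 = 3.5.
Control values → pooled ranks: 20→3.5, 10→7, 24→1, 11→6
Rank sum = 3.5 + 7 + 1 + 6 = 17.5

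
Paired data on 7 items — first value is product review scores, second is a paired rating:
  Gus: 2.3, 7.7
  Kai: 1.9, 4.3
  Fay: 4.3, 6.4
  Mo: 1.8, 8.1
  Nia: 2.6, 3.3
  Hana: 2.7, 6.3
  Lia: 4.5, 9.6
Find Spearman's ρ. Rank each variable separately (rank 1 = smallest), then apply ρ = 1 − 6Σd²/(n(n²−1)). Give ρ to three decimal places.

0.179

Ranks of variable 1: 3, 2, 6, 1, 4, 5, 7
Ranks of variable 2: 5, 2, 4, 6, 1, 3, 7
d = r₁ − r₂: -2, 0, 2, -5, 3, 2, 0
d²: 4, 0, 4, 25, 9, 4, 0; Σd² = 46
ρ = 1 − 6·46/(7·48) = 1 − 276/336 = 0.179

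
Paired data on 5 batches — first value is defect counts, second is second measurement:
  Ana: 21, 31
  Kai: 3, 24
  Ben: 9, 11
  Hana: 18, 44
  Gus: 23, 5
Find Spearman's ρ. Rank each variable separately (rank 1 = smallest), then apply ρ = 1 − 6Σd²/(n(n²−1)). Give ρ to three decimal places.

-0.200

Ranks of variable 1: 4, 1, 2, 3, 5
Ranks of variable 2: 4, 3, 2, 5, 1
d = r₁ − r₂: 0, -2, 0, -2, 4
d²: 0, 4, 0, 4, 16; Σd² = 24
ρ = 1 − 6·24/(5·24) = 1 − 144/120 = -0.200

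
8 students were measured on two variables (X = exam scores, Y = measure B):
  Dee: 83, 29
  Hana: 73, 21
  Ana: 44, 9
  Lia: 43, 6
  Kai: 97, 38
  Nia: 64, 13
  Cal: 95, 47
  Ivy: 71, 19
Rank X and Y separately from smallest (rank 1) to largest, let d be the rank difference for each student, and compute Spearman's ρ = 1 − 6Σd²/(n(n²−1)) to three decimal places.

Ranks of variable 1: 6, 5, 2, 1, 8, 3, 7, 4
Ranks of variable 2: 6, 5, 2, 1, 7, 3, 8, 4
d = r₁ − r₂: 0, 0, 0, 0, 1, 0, -1, 0
d²: 0, 0, 0, 0, 1, 0, 1, 0; Σd² = 2
ρ = 1 − 6·2/(8·63) = 1 − 12/504 = 0.976

0.976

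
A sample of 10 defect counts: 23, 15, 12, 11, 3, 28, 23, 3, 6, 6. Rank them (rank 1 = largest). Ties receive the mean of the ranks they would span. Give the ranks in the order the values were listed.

Sorted (descending): 28, 23, 23, 15, 12, 11, 6, 6, 3, 3
The 2 values of 23 occupy positions 2–3 → average rank (2+3)/2 = 2.5.
The 2 values of 6 occupy positions 7–8 → average rank (7+8)/2 = 7.5.
The 2 values of 3 occupy positions 9–10 → average rank (9+10)/2 = 9.5.

2.5, 4, 5, 6, 9.5, 1, 2.5, 9.5, 7.5, 7.5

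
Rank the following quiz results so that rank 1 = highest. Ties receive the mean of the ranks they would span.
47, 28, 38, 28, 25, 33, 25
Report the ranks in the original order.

Sorted (descending): 47, 38, 33, 28, 28, 25, 25
The 2 values of 28 occupy positions 4–5 → average rank (4+5)/2 = 4.5.
The 2 values of 25 occupy positions 6–7 → average rank (6+7)/2 = 6.5.

1, 4.5, 2, 4.5, 6.5, 3, 6.5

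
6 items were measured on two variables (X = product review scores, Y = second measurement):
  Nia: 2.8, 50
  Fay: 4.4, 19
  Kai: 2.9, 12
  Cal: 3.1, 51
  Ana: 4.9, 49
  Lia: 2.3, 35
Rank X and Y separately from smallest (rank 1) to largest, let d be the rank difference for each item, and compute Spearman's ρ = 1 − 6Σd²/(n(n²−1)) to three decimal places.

Ranks of variable 1: 2, 5, 3, 4, 6, 1
Ranks of variable 2: 5, 2, 1, 6, 4, 3
d = r₁ − r₂: -3, 3, 2, -2, 2, -2
d²: 9, 9, 4, 4, 4, 4; Σd² = 34
ρ = 1 − 6·34/(6·35) = 1 − 204/210 = 0.029

0.029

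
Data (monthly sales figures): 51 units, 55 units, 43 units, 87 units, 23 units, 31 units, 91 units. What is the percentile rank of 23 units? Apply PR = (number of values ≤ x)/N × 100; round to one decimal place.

14.3

N = 7.
Strictly below 23: 0. Equal to 23: 1.
PR = 1/7 × 100 = 14.3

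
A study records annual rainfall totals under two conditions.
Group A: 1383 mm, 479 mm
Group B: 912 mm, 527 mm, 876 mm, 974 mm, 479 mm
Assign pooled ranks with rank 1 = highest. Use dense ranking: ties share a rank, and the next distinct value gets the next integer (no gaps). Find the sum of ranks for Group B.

Sorted (descending): 1383, 974, 912, 876, 527, 479, 479
The 2 values of 479 share dense rank 6.
Remaining distinct values take the next consecutive integers.
Group B values → pooled ranks: 912→3, 527→5, 876→4, 974→2, 479→6
Rank sum = 3 + 5 + 4 + 2 + 6 = 20

20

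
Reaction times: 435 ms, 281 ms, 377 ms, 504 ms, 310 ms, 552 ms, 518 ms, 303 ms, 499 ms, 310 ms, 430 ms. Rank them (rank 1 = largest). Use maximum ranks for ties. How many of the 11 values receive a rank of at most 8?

7

Sorted (descending): 552, 518, 504, 499, 435, 430, 377, 310, 310, 303, 281
The 2 values of 310 occupy positions 8–9 → each gets rank 9.
Ranks ≤ 8: {1, 2, 3, 4, 5, 6, 7} → 7 values.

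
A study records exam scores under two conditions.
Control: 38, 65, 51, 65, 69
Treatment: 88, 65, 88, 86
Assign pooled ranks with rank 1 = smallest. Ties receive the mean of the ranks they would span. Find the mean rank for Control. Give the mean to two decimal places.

3.40

Sorted (ascending): 38, 51, 65, 65, 65, 69, 86, 88, 88
The 3 values of 65 occupy positions 3–5 → average rank 4.
The 2 values of 88 occupy positions 8–9 → average rank (8+9)/2 = 8.5.
Control values → pooled ranks: 38→1, 65→4, 51→2, 65→4, 69→6
Mean rank = (1 + 4 + 2 + 4 + 6) / 5 = 3.40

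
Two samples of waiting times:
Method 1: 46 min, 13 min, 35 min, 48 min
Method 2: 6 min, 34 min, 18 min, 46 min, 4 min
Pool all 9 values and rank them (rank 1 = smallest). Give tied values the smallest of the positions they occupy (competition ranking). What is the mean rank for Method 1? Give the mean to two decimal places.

6.25

Sorted (ascending): 4, 6, 13, 18, 34, 35, 46, 46, 48
The 2 values of 46 occupy positions 7–8 → each gets rank 7.
Method 1 values → pooled ranks: 46→7, 13→3, 35→6, 48→9
Mean rank = (7 + 3 + 6 + 9) / 4 = 6.25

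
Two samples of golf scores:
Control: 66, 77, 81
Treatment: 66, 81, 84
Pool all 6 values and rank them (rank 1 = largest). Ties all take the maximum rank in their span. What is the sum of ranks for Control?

13

Sorted (descending): 84, 81, 81, 77, 66, 66
The 2 values of 81 occupy positions 2–3 → each gets rank 3.
The 2 values of 66 occupy positions 5–6 → each gets rank 6.
Control values → pooled ranks: 66→6, 77→4, 81→3
Rank sum = 6 + 4 + 3 = 13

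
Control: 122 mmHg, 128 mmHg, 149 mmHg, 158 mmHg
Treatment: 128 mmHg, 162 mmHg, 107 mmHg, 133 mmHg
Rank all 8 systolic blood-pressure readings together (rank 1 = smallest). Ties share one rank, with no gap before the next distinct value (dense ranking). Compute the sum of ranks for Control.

16

Sorted (ascending): 107, 122, 128, 128, 133, 149, 158, 162
The 2 values of 128 share dense rank 3.
Remaining distinct values take the next consecutive integers.
Control values → pooled ranks: 122→2, 128→3, 149→5, 158→6
Rank sum = 2 + 3 + 5 + 6 = 16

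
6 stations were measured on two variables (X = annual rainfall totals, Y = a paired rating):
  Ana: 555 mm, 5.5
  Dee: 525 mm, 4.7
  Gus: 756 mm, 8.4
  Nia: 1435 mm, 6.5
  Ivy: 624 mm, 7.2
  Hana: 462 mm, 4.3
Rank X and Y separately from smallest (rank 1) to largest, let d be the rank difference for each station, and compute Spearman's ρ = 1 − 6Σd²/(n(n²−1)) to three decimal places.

0.829

Ranks of variable 1: 3, 2, 5, 6, 4, 1
Ranks of variable 2: 3, 2, 6, 4, 5, 1
d = r₁ − r₂: 0, 0, -1, 2, -1, 0
d²: 0, 0, 1, 4, 1, 0; Σd² = 6
ρ = 1 − 6·6/(6·35) = 1 − 36/210 = 0.829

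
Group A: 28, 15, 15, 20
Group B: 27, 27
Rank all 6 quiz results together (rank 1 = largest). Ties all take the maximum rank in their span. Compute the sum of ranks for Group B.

6

Sorted (descending): 28, 27, 27, 20, 15, 15
The 2 values of 27 occupy positions 2–3 → each gets rank 3.
The 2 values of 15 occupy positions 5–6 → each gets rank 6.
Group B values → pooled ranks: 27→3, 27→3
Rank sum = 3 + 3 = 6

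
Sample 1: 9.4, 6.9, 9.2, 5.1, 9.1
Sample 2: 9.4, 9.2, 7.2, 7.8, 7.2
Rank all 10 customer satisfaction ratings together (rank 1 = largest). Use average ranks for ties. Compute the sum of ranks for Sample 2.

26

Sorted (descending): 9.4, 9.4, 9.2, 9.2, 9.1, 7.8, 7.2, 7.2, 6.9, 5.1
The 2 values of 9.4 occupy positions 1–2 → average rank (1+2)/2 = 1.5.
The 2 values of 9.2 occupy positions 3–4 → average rank (3+4)/2 = 3.5.
The 2 values of 7.2 occupy positions 7–8 → average rank (7+8)/2 = 7.5.
Sample 2 values → pooled ranks: 9.4→1.5, 9.2→3.5, 7.2→7.5, 7.8→6, 7.2→7.5
Rank sum = 1.5 + 3.5 + 7.5 + 6 + 7.5 = 26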